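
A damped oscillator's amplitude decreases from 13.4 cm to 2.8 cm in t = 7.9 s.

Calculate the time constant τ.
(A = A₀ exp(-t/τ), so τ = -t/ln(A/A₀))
A/A₀ = 2.8/13.4 = 0.209; ln(A/A₀) = -1.566
τ = −t/ln(A/A₀) = −7.9/-1.566 = 5.046 s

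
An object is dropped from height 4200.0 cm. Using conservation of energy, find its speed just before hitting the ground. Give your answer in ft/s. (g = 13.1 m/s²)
mgh = ½mv² → v = √(2gh) = √(2×13.1×42) = 33.17 m/s = 108.8 ft/s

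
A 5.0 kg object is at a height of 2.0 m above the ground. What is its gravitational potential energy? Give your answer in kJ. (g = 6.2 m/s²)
PE = mgh = 5 kg × 6.2 m/s² × 2 m = 62 J = 0.062 kJ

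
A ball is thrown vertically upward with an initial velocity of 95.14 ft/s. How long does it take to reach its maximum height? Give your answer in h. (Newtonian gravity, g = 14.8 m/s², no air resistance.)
t_up = v₀/g (with unit conversion) = 0.0005443 h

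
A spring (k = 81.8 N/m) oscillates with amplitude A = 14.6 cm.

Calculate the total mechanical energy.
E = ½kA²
E = ½kA² = ½×81.8×(0.146)² = 0.8718 J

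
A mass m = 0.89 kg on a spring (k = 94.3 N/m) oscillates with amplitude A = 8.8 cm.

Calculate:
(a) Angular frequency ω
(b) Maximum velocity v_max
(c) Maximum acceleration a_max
ω = √(k/m) = √(94.3/0.89) = 10.29 rad/s
v_max = ωA = 10.29×0.088 = 0.9058 m/s
a_max = ω²A = 10.29²×0.088 = 9.324 m/s²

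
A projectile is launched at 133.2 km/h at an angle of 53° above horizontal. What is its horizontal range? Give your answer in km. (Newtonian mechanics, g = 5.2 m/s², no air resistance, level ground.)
R = v₀² sin(2θ) / g (with unit conversion) = 0.2531 km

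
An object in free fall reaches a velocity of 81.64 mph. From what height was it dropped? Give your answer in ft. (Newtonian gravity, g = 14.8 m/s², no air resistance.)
h = v²/(2g) (with unit conversion) = 147.6 ft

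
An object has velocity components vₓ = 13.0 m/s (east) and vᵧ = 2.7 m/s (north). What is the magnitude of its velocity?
|v| = √(vₓ² + vᵧ²) = √(13.0² + 2.7²) = √(176.29) = 13.28 m/s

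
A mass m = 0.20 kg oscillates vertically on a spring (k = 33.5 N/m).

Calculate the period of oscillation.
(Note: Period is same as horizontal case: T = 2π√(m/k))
T = 2π√(m/k) = 2π√(0.2/33.5) = 0.4855 s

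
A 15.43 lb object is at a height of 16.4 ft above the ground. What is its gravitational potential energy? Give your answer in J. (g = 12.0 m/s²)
PE = mgh = 6.999 kg × 12.0 m/s² × 4.999 m = 419.8 J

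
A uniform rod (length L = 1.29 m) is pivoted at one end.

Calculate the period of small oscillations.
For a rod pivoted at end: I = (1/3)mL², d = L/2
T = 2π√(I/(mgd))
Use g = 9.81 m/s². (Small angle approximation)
I/m = (1/3)L² = 0.5547 m²; d = L/2 = 0.645 m
T = 2π√(I/(mgd)) = 2π√(0.5547/(9.81×0.645)) = 1.86 s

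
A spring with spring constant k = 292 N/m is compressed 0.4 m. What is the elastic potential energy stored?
PE = ½kx² = ½×292×0.4² = 23.36 J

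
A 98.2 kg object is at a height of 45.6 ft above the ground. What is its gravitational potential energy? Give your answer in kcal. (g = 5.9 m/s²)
PE = mgh = 98.2 kg × 5.9 m/s² × 13.9 m = 8053 J = 1.925 kcal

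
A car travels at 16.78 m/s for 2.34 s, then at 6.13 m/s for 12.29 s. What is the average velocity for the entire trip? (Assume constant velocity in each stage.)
d₁ = v₁t₁ = 16.78 × 2.34 = 39.2652 m
d₂ = v₂t₂ = 6.13 × 12.29 = 75.3377 m
d_total = 114.6 m, t_total = 14.63 s
v_avg = d_total/t_total = 114.6/14.63 = 7.83 m/s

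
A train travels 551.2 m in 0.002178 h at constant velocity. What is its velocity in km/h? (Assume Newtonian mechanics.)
v = d/t (with unit conversion) = 253.1 km/h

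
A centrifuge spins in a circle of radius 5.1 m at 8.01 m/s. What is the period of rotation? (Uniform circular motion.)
T = 2πr/v = 2π×5.1/8.01 = 4.0 s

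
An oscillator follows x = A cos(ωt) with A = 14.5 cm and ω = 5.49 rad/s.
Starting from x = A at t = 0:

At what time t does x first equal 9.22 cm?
cos(ωt) = x/A = 9.22/14.5 = 0.6359
ωt = arccos(0.6359) = 0.8817 rad
t = 0.8817/5.49 = 0.1606 s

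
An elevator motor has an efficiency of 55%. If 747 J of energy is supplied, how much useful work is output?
W_out = η × W_in = 0.55 × 747 = 410.85 J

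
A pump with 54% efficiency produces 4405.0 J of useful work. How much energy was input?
W_in = W_out/η = 4405.0/0.54 = 8157.4 J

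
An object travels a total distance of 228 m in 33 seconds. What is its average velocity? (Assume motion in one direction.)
v_avg = Δd / Δt = 228 / 33 = 6.91 m/s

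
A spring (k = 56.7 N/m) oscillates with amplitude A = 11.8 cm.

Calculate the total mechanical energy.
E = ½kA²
E = ½kA² = ½×56.7×(0.118)² = 0.3947 J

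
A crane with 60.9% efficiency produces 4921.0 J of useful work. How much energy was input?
W_in = W_out/η = 4921.0/0.609 = 8080.5 J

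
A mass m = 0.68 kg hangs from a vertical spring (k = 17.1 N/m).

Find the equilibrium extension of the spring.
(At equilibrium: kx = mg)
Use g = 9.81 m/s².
x_eq = mg/k = 0.68×9.81/17.1 = 0.3901 m = 39.01 cm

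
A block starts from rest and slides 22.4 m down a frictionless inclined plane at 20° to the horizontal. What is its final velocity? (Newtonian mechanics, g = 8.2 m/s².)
a = g sin(θ) = 8.2 × sin(20°) = 2.8 m/s²
v = √(2ad) = √(2 × 2.8 × 22.4) = 11.21 m/s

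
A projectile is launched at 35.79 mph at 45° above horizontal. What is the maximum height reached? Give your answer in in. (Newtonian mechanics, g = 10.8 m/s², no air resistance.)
H = v₀²sin²(θ)/(2g) (with unit conversion) = 233.3 in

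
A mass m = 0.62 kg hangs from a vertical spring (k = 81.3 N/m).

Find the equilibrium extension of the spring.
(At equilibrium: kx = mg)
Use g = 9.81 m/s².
x_eq = mg/k = 0.62×9.81/81.3 = 0.07481 m = 7.481 cm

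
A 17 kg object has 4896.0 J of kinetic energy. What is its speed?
KE = ½mv² → v = √(2KE/m) = √(2×4896.0/17) = 24.0 m/s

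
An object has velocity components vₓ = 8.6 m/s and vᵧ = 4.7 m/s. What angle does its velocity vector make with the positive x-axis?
θ = arctan(vᵧ/vₓ) = arctan(4.7/8.6) = 28.66°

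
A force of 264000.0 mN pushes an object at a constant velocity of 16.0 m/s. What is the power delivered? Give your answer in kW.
P = Fv = 264 N × 16 m/s = 4224 W = 4.224 kW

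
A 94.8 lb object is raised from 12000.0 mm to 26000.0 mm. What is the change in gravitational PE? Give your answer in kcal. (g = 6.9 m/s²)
ΔPE = mg(h₂ − h₁) = 43 kg × 6.9 m/s² × (26 − 12) m = 4154 J = 0.9928 kcal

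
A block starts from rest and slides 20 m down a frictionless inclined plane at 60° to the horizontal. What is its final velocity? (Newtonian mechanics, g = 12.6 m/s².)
a = g sin(θ) = 12.6 × sin(60°) = 10.91 m/s²
v = √(2ad) = √(2 × 10.91 × 20) = 20.89 m/s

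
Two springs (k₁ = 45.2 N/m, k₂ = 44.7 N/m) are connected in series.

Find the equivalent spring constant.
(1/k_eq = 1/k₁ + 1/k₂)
1/k_eq = 1/45.2 + 1/44.7 = 0.044495; k_eq = 22.47 N/m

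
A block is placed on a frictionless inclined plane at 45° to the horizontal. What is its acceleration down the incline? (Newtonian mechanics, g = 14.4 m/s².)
a = g sin(θ) = 14.4 × sin(45°) = 14.4 × 0.7071 = 10.18 m/s²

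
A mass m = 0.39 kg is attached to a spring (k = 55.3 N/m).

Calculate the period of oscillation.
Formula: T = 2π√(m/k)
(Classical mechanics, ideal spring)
T = 2π√(m/k) = 2π√(0.39/55.3) = 0.5277 s; f = 1/T = 1.895 Hz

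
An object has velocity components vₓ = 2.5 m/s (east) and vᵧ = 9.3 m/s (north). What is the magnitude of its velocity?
|v| = √(vₓ² + vᵧ²) = √(2.5² + 9.3²) = √(92.74) = 9.63 m/s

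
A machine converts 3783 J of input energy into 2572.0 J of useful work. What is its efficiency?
η = W_out/W_in = 2572.0/3783 = 0.6799 = 67.99%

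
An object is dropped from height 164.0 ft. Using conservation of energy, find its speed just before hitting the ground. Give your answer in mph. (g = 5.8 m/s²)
mgh = ½mv² → v = √(2gh) = √(2×5.8×49.99) = 24.08 m/s = 53.87 mph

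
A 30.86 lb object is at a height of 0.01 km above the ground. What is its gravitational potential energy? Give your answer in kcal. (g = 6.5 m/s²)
PE = mgh = 14 kg × 6.5 m/s² × 10 m = 909.9 J = 0.2175 kcal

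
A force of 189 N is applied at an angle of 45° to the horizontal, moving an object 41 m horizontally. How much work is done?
W = Fd cosθ = 189×41×cos(45°) = 5479.4 J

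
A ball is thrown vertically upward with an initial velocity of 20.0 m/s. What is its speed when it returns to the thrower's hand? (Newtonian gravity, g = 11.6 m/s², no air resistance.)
By conservation of energy, the ball returns at the same speed = 20.0 m/s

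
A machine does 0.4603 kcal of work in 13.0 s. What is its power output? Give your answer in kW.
P = W/t = 1926 J / 13 s = 148.1 W = 0.1481 kW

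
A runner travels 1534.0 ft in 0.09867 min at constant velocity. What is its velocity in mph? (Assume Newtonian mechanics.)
v = d/t (with unit conversion) = 176.7 mph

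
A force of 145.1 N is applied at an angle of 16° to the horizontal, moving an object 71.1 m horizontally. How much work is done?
W = Fd cosθ = 145.1×71.1×cos(16°) = 9917.0 J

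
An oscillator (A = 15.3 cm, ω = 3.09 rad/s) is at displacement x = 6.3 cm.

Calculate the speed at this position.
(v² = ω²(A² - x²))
v = ω√(A² − x²) = 3.09×√(0.153² − 0.063²) = 0.4308 m/s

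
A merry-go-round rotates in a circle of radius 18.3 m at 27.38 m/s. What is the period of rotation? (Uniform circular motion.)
T = 2πr/v = 2π×18.3/27.38 = 4.2 s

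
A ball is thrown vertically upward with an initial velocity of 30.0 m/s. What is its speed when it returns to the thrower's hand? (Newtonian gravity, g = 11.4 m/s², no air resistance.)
By conservation of energy, the ball returns at the same speed = 30.0 m/s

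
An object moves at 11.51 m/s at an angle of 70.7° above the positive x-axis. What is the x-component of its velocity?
vₓ = v cos(θ) = 11.51 × cos(70.7°) = 3.8 m/s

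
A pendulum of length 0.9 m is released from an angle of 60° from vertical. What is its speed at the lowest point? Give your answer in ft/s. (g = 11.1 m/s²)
h = L(1 − cosθ) = 0.9×(1 − cos60°) = 0.45 m
v = √(2gh) = √(2×11.1×0.45) = 3.161 m/s = 10.37 ft/s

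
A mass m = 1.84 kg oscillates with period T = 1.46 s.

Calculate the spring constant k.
T = 2π√(m/k) → k = m(2π/T)² = 1.84×(2π/1.46)² = 34.08 N/m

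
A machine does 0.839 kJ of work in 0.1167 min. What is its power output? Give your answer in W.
P = W/t = 839 J / 7.002 s = 119.8 W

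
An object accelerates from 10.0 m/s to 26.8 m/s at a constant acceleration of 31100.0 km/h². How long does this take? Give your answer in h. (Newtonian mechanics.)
t = (v - v₀)/a (with unit conversion) = 0.001945 h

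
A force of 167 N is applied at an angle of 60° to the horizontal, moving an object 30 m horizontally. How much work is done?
W = Fd cosθ = 167×30×cos(60°) = 2505.0 J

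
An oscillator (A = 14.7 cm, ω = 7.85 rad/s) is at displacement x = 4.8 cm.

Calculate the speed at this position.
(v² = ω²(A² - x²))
v = ω√(A² − x²) = 7.85×√(0.147² − 0.048²) = 1.091 m/s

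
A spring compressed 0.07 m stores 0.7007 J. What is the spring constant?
PE = ½kx² → k = 2PE/x² = 2×0.7007/0.07² = 286.0 N/m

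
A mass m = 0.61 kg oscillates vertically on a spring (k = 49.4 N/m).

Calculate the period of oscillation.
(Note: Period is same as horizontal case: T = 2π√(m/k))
T = 2π√(m/k) = 2π√(0.61/49.4) = 0.6982 s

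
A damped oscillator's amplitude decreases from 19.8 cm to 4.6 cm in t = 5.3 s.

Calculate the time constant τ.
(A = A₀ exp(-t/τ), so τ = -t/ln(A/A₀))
A/A₀ = 4.6/19.8 = 0.2323; ln(A/A₀) = -1.46
τ = −t/ln(A/A₀) = −5.3/-1.46 = 3.631 s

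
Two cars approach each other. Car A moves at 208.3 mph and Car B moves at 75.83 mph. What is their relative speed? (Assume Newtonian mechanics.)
v_rel = v_A + v_B = 208.3 + 75.83 = 284.1 mph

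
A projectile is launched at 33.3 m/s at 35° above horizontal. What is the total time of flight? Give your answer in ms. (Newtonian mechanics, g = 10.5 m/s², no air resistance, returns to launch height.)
T = 2v₀sin(θ)/g (with unit conversion) = 3638.0 ms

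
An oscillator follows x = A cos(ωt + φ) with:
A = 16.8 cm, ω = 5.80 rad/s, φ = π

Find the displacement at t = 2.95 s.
x = A cos(ωt + φ) = 16.8×cos(5.8×2.95 + π) = 2.822 cm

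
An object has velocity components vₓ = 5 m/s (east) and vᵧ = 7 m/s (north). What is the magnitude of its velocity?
|v| = √(vₓ² + vᵧ²) = √(5² + 7²) = √(74) = 8.6 m/s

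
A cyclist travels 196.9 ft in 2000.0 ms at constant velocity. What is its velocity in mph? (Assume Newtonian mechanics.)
v = d/t (with unit conversion) = 67.12 mph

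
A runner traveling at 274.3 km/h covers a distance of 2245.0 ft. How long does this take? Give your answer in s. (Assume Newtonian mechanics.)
t = d/v (with unit conversion) = 8.981 s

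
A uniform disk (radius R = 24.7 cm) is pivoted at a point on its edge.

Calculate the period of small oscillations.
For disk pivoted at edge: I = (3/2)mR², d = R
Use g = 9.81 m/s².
I/m = (3/2)R² = 0.09151 m²; d = R = 0.247 m
T = 2π√((3/2)R²/(gR)) = 2π√(3R/(2g)) = 1.221 s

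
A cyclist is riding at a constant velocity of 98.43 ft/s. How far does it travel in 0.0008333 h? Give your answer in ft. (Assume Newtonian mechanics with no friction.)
d = vt (with unit conversion) = 295.3 ft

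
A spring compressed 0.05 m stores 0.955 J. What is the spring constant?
PE = ½kx² → k = 2PE/x² = 2×0.955/0.05² = 764.0 N/m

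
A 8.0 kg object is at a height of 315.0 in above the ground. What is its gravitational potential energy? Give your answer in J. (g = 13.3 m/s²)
PE = mgh = 8 kg × 13.3 m/s² × 8.001 m = 851.3 J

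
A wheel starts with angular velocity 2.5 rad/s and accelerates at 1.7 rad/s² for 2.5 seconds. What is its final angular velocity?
ω = ω₀ + αt = 2.5 + 1.7 × 2.5 = 6.75 rad/s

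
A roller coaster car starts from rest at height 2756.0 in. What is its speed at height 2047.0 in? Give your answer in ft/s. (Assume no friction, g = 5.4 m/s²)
mgh₁ = ½mv₂² + mgh₂ → v₂ = √(2g(h₁−h₂)) = √(2×5.4×(70−51.99)) = 13.95 m/s = 45.75 ft/s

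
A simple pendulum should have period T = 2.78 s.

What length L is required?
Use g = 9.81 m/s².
T = 2π√(L/g) → L = g(T/2π)² = 9.81×(2.78/2π)² = 1.92 m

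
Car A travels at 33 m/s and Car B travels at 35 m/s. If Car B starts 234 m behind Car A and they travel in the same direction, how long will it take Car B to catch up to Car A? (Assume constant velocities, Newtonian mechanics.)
Relative speed: v_rel = 35 - 33 = 2 m/s
Time to catch: t = d₀/v_rel = 234/2 = 117.0 s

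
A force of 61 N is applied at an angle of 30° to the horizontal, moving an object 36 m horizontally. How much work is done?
W = Fd cosθ = 61×36×cos(30°) = 1901.8 J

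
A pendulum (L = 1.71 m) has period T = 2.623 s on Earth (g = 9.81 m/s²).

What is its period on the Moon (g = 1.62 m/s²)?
T = 2π√(L/g), so T_moon/T_earth = √(g_earth/g_moon)
T_moon = 2π√(1.71/1.62) = 6.455 s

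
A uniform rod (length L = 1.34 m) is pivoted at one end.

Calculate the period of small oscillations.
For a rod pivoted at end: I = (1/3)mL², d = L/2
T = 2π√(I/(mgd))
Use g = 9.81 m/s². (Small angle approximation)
I/m = (1/3)L² = 0.5985 m²; d = L/2 = 0.67 m
T = 2π√(I/(mgd)) = 2π√(0.5985/(9.81×0.67)) = 1.896 s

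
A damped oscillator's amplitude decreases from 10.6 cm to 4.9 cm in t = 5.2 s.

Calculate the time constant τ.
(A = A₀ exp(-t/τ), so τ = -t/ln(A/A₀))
A/A₀ = 4.9/10.6 = 0.4623; ln(A/A₀) = -0.7716
τ = −t/ln(A/A₀) = −5.2/-0.7716 = 6.739 s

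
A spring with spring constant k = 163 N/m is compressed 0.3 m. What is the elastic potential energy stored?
PE = ½kx² = ½×163×0.3² = 7.335 J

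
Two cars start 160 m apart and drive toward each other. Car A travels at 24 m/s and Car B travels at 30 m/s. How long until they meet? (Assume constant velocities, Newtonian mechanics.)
Combined speed: v_combined = 24 + 30 = 54 m/s
Time to meet: t = d/54 = 160/54 = 2.96 s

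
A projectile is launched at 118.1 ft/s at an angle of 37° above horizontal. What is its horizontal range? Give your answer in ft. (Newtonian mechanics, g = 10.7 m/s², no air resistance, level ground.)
R = v₀² sin(2θ) / g (with unit conversion) = 381.9 ft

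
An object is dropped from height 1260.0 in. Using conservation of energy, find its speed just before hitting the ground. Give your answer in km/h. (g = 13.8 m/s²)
mgh = ½mv² → v = √(2gh) = √(2×13.8×32) = 29.72 m/s = 107.0 km/h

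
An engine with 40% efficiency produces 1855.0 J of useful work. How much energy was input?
W_in = W_out/η = 1855.0/0.4 = 4637.5 J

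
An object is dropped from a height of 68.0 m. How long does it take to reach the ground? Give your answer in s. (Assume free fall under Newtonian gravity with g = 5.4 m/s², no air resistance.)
t = √(2h/g) = 5.018 s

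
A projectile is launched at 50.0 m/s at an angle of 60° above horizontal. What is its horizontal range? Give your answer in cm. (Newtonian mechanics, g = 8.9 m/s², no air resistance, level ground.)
R = v₀² sin(2θ) / g (with unit conversion) = 24330.0 cm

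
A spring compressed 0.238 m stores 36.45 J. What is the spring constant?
PE = ½kx² → k = 2PE/x² = 2×36.45/0.238² = 1287.0 N/m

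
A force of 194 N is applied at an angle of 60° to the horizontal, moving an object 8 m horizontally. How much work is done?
W = Fd cosθ = 194×8×cos(60°) = 776.0 J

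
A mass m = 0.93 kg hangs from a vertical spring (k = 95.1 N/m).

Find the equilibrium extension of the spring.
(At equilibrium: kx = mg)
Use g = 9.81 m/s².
x_eq = mg/k = 0.93×9.81/95.1 = 0.09593 m = 9.593 cm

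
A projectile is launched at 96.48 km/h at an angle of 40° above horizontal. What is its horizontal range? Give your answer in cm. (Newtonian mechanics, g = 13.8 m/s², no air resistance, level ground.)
R = v₀² sin(2θ) / g (with unit conversion) = 5126.0 cm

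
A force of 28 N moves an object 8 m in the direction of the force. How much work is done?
W = Fd = 28×8 = 224.0 J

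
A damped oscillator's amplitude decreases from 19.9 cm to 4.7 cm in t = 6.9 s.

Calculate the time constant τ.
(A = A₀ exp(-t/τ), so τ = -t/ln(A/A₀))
A/A₀ = 4.7/19.9 = 0.2362; ln(A/A₀) = -1.443
τ = −t/ln(A/A₀) = −6.9/-1.443 = 4.781 s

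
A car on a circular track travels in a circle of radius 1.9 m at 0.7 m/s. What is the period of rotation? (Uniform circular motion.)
T = 2πr/v = 2π×1.9/0.7 = 17.05 s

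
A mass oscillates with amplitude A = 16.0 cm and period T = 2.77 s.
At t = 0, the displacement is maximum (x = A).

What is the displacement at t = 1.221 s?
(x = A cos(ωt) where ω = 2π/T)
ω = 2π/T = 2π/2.77 = 2.268 rad/s
x = A cos(ωt) = 16.0×cos(2.268×1.221) = -14.91 cm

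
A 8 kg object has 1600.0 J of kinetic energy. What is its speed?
KE = ½mv² → v = √(2KE/m) = √(2×1600.0/8) = 20.0 m/s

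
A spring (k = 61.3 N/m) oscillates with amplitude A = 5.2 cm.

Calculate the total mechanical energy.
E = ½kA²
E = ½kA² = ½×61.3×(0.052)² = 0.08288 J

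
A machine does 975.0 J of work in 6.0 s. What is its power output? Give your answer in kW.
P = W/t = 975 J / 6 s = 162.5 W = 0.1625 kW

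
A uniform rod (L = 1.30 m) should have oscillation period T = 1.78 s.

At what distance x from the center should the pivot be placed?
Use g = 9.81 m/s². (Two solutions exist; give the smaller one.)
T = 2π√((L²/12 + x²)/(gx)). Let c = T²g/(4π²) = 0.7873.
x² − cx + L²/12 = 0 → x = (c − √(c² − L²/3))/2 = 0.2748 m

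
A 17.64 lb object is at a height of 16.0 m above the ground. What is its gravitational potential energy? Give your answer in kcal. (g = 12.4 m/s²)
PE = mgh = 8.001 kg × 12.4 m/s² × 16 m = 1587 J = 0.3794 kcal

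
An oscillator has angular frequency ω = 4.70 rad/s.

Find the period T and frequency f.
T = 2π/ω = 2π/4.7 = 1.337 s; f = ω/2π = 0.748 Hz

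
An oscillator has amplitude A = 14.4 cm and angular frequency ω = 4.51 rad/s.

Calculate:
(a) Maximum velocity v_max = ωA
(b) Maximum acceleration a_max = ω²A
v_max = ωA = 4.51×0.144 = 0.6494 m/s
a_max = ω²A = 4.51²×0.144 = 2.929 m/s²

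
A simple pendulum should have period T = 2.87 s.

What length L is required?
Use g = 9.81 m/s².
T = 2π√(L/g) → L = g(T/2π)² = 9.81×(2.87/2π)² = 2.047 m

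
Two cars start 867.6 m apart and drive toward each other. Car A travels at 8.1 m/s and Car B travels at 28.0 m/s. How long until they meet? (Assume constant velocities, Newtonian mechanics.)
Combined speed: v_combined = 8.1 + 28.0 = 36.1 m/s
Time to meet: t = d/36.1 = 867.6/36.1 = 24.03 s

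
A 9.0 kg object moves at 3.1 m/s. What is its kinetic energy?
KE = ½mv² = ½×9.0×3.1² = 43.245 J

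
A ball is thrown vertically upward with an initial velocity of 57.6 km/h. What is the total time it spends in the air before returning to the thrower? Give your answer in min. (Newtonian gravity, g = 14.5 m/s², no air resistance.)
t_total = 2v₀/g (with unit conversion) = 0.03678 min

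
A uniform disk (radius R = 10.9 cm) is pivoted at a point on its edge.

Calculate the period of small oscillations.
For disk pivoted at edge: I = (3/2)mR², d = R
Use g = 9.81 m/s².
I/m = (3/2)R² = 0.01782 m²; d = R = 0.109 m
T = 2π√((3/2)R²/(gR)) = 2π√(3R/(2g)) = 0.8112 s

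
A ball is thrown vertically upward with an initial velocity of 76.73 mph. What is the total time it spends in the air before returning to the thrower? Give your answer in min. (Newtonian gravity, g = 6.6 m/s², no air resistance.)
t_total = 2v₀/g (with unit conversion) = 0.1732 min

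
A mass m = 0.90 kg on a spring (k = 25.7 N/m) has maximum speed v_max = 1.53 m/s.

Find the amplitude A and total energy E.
½mv²_max = ½kA² → A = v_max√(m/k) = 1.53×√(0.9/25.7) = 0.2863 m = 28.63 cm
E = ½mv²_max = ½×0.9×1.53² = 1.053 J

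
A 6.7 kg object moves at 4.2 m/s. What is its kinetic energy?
KE = ½mv² = ½×6.7×4.2² = 59.094 J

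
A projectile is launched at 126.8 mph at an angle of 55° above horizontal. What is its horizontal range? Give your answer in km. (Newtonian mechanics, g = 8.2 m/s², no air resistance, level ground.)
R = v₀² sin(2θ) / g (with unit conversion) = 0.3682 km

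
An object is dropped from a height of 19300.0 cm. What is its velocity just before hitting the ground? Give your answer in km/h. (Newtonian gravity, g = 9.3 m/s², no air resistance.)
v = √(2gh) (with unit conversion) = 215.7 km/h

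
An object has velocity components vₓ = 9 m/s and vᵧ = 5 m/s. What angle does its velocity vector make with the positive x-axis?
θ = arctan(vᵧ/vₓ) = arctan(5/9) = 29.05°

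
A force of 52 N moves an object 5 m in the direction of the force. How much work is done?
W = Fd = 52×5 = 260.0 J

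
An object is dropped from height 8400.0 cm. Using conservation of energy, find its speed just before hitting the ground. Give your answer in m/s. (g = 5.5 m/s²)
mgh = ½mv² → v = √(2gh) = √(2×5.5×84) = 30.4 m/s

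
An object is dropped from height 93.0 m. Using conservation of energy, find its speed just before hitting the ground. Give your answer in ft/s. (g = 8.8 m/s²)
mgh = ½mv² → v = √(2gh) = √(2×8.8×93) = 40.46 m/s = 132.7 ft/s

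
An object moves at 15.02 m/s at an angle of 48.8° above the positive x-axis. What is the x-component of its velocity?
vₓ = v cos(θ) = 15.02 × cos(48.8°) = 9.89 m/s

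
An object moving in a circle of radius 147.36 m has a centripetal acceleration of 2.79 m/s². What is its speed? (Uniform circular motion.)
v = √(a_c × r) = √(2.79 × 147.36) = 20.28 m/s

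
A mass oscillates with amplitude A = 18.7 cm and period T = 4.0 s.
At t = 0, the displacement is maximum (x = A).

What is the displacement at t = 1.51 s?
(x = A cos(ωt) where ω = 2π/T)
ω = 2π/T = 2π/4.0 = 1.571 rad/s
x = A cos(ωt) = 18.7×cos(1.571×1.51) = -13.43 cm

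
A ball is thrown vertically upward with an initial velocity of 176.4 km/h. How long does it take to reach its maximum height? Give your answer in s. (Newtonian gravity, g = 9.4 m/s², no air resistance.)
t_up = v₀/g (with unit conversion) = 5.213 s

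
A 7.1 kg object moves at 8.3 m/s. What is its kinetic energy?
KE = ½mv² = ½×7.1×8.3² = 244.5595 J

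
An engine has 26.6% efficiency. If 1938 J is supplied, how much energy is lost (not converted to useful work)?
W_out = η × W_in = 0.266×1938 = 515.51 J
W_lost = W_in − W_out = 1938 − 515.51 = 1422.5 J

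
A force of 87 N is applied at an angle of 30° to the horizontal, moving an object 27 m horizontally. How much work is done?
W = Fd cosθ = 87×27×cos(30°) = 2034.3 J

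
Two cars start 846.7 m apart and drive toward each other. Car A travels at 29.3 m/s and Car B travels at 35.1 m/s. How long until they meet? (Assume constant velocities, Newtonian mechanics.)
Combined speed: v_combined = 29.3 + 35.1 = 64.4 m/s
Time to meet: t = d/64.4 = 846.7/64.4 = 13.15 s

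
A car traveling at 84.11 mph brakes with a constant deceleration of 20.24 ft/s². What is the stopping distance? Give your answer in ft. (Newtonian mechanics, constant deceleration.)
d = v₀² / (2a) (with unit conversion) = 375.9 ft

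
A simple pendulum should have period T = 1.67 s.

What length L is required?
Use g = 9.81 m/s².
T = 2π√(L/g) → L = g(T/2π)² = 9.81×(1.67/2π)² = 0.693 m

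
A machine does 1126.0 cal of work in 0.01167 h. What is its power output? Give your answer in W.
P = W/t = 4711 J / 42.01 s = 112.1 W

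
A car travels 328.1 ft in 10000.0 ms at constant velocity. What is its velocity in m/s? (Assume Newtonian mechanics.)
v = d/t (with unit conversion) = 10.0 m/s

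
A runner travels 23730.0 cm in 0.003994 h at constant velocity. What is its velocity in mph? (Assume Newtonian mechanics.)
v = d/t (with unit conversion) = 36.92 mph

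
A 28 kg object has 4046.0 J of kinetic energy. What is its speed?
KE = ½mv² → v = √(2KE/m) = √(2×4046.0/28) = 17.0 m/s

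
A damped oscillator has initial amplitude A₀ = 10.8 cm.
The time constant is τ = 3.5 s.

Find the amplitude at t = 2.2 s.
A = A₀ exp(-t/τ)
A = A₀ exp(−t/τ) = 10.8×exp(−2.2/3.5) = 5.76 cm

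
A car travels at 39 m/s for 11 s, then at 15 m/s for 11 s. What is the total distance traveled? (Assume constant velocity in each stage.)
d₁ = v₁t₁ = 39 × 11 = 429 m
d₂ = v₂t₂ = 15 × 11 = 165 m
d_total = 429 + 165 = 594 m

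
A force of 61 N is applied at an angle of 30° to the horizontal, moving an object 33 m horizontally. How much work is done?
W = Fd cosθ = 61×33×cos(30°) = 1743.3 J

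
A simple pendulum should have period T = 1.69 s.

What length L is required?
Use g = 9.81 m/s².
T = 2π√(L/g) → L = g(T/2π)² = 9.81×(1.69/2π)² = 0.7097 m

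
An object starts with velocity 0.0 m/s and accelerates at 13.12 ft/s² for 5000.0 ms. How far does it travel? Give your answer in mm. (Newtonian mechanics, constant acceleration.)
d = v₀t + ½at² (with unit conversion) = 49990.0 mm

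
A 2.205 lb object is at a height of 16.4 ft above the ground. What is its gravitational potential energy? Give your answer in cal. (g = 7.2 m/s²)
PE = mgh = 1 kg × 7.2 m/s² × 4.999 m = 36 J = 8.603 cal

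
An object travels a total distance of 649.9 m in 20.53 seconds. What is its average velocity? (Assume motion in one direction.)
v_avg = Δd / Δt = 649.9 / 20.53 = 31.66 m/s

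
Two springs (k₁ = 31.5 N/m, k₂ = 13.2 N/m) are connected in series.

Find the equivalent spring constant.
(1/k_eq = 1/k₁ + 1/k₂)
1/k_eq = 1/31.5 + 1/13.2 = 0.1075; k_eq = 9.302 N/m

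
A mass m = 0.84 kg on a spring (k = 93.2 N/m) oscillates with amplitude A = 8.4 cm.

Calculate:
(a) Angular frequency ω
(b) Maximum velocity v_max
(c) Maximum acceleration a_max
ω = √(k/m) = √(93.2/0.84) = 10.53 rad/s
v_max = ωA = 10.53×0.084 = 0.8848 m/s
a_max = ω²A = 10.53²×0.084 = 9.32 m/s²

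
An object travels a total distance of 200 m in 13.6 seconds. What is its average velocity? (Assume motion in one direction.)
v_avg = Δd / Δt = 200 / 13.6 = 14.71 m/s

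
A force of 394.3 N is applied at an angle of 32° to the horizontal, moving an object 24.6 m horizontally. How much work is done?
W = Fd cosθ = 394.3×24.6×cos(32°) = 8225.9 J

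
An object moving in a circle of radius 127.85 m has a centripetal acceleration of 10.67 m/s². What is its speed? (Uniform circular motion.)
v = √(a_c × r) = √(10.67 × 127.85) = 36.93 m/s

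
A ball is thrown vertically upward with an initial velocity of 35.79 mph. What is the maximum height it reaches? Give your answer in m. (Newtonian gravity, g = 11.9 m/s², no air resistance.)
h_max = v₀²/(2g) (with unit conversion) = 10.76 m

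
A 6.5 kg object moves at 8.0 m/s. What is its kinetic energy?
KE = ½mv² = ½×6.5×8.0² = 208.0 J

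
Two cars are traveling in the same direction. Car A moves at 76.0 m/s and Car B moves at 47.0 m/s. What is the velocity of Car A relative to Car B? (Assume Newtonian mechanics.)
v_rel = v_A - v_B = 76.0 - 47.0 = 29.0 m/s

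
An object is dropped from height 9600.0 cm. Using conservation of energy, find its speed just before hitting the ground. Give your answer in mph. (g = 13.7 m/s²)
mgh = ½mv² → v = √(2gh) = √(2×13.7×96) = 51.29 m/s = 114.7 mph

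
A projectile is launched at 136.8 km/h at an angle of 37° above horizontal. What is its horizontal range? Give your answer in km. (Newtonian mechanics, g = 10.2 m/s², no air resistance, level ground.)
R = v₀² sin(2θ) / g (with unit conversion) = 0.1361 km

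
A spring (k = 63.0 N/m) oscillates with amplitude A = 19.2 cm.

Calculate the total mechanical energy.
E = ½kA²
E = ½kA² = ½×63.0×(0.192)² = 1.161 J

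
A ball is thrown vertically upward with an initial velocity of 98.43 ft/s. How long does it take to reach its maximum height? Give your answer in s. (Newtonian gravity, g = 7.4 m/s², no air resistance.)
t_up = v₀/g (with unit conversion) = 4.054 s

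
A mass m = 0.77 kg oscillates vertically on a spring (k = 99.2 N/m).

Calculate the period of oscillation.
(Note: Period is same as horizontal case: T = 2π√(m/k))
T = 2π√(m/k) = 2π√(0.77/99.2) = 0.5536 s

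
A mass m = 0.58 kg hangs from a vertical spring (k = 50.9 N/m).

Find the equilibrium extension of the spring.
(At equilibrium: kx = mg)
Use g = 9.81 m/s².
x_eq = mg/k = 0.58×9.81/50.9 = 0.1118 m = 11.18 cm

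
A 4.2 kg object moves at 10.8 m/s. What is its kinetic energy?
KE = ½mv² = ½×4.2×10.8² = 244.944 J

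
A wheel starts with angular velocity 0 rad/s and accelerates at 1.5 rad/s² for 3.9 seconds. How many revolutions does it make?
θ = ω₀t + ½αt² = 0×3.9 + ½×1.5×3.9² = 11.41 rad
Revolutions = θ/(2π) = 11.41/(2π) = 1.82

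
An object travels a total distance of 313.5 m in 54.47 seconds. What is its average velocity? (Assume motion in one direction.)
v_avg = Δd / Δt = 313.5 / 54.47 = 5.76 m/s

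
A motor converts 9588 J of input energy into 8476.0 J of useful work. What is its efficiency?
η = W_out/W_in = 8476.0/9588 = 0.884 = 88.4%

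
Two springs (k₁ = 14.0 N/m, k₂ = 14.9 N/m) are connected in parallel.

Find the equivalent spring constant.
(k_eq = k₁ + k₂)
k_eq = k₁ + k₂ = 14.0 + 14.9 = 28.9 N/m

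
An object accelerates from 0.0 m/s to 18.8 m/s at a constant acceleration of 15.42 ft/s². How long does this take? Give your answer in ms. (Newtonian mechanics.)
t = (v - v₀)/a (with unit conversion) = 4000.0 ms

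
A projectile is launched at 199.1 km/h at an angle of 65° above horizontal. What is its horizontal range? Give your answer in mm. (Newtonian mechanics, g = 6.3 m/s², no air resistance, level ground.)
R = v₀² sin(2θ) / g (with unit conversion) = 371900.0 mm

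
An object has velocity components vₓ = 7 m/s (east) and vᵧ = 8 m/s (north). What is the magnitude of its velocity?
|v| = √(vₓ² + vᵧ²) = √(7² + 8²) = √(113) = 10.63 m/s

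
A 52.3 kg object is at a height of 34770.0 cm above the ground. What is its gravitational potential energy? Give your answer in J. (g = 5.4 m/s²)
PE = mgh = 52.3 kg × 5.4 m/s² × 347.7 m = 9.82e+04 J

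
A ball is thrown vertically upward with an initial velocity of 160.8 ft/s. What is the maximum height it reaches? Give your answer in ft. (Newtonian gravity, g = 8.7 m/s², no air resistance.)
h_max = v₀²/(2g) (with unit conversion) = 452.9 ft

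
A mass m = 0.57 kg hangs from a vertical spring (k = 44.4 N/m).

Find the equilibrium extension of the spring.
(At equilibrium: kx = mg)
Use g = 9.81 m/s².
x_eq = mg/k = 0.57×9.81/44.4 = 0.1259 m = 12.59 cm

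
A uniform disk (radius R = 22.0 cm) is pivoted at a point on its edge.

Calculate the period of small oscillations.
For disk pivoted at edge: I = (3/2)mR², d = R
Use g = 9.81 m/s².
I/m = (3/2)R² = 0.0726 m²; d = R = 0.22 m
T = 2π√((3/2)R²/(gR)) = 2π√(3R/(2g)) = 1.152 s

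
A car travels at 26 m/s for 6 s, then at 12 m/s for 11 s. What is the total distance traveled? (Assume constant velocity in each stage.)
d₁ = v₁t₁ = 26 × 6 = 156 m
d₂ = v₂t₂ = 12 × 11 = 132 m
d_total = 156 + 132 = 288 m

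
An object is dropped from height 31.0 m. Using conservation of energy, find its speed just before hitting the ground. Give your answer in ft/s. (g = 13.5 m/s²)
mgh = ½mv² → v = √(2gh) = √(2×13.5×31) = 28.93 m/s = 94.92 ft/s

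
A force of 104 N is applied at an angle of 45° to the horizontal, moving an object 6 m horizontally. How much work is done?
W = Fd cosθ = 104×6×cos(45°) = 441.23 J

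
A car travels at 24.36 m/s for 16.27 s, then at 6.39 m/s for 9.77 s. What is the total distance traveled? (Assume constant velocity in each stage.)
d₁ = v₁t₁ = 24.36 × 16.27 = 396.337 m
d₂ = v₂t₂ = 6.39 × 9.77 = 62.4303 m
d_total = 396.337 + 62.4303 = 458.77 m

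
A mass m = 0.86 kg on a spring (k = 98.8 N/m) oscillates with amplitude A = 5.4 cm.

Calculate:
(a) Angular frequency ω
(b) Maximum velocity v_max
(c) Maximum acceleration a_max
ω = √(k/m) = √(98.8/0.86) = 10.72 rad/s
v_max = ωA = 10.72×0.054 = 0.5788 m/s
a_max = ω²A = 10.72²×0.054 = 6.204 m/s²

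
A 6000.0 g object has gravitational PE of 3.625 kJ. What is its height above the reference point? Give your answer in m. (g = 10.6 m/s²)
PE = mgh → h = PE/(mg) = 3625 J / (6 kg × 10.6 m/s²) = 57 m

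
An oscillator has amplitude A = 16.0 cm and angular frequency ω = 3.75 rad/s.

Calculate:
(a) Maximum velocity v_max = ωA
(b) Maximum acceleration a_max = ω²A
v_max = ωA = 3.75×0.16 = 0.6 m/s
a_max = ω²A = 3.75²×0.16 = 2.25 m/s²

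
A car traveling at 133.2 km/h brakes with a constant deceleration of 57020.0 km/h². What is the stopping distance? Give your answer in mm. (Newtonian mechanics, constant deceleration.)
d = v₀² / (2a) (with unit conversion) = 155600.0 mm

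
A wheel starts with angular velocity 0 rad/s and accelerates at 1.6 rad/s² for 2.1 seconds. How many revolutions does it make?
θ = ω₀t + ½αt² = 0×2.1 + ½×1.6×2.1² = 3.53 rad
Revolutions = θ/(2π) = 3.53/(2π) = 0.56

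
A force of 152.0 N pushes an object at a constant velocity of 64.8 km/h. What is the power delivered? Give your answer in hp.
P = Fv = 152 N × 18 m/s = 2736 W = 3.669 hp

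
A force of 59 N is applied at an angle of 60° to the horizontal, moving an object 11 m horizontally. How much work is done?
W = Fd cosθ = 59×11×cos(60°) = 324.5 J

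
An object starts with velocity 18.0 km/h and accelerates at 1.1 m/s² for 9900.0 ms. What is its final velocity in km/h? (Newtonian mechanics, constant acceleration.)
v = v₀ + at (with unit conversion) = 57.2 km/h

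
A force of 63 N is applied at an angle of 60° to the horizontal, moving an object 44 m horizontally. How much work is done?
W = Fd cosθ = 63×44×cos(60°) = 1386.0 J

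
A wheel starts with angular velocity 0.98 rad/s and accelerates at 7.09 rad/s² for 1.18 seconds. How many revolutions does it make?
θ = ω₀t + ½αt² = 0.98×1.18 + ½×7.09×1.18² = 6.09 rad
Revolutions = θ/(2π) = 6.09/(2π) = 0.97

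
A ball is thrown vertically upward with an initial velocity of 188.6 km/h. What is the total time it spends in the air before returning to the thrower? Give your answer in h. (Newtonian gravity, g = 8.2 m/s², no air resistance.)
t_total = 2v₀/g (with unit conversion) = 0.003549 h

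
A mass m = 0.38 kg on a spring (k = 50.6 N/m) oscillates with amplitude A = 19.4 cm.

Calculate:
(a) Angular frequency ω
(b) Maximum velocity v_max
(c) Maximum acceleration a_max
ω = √(k/m) = √(50.6/0.38) = 11.54 rad/s
v_max = ωA = 11.54×0.194 = 2.239 m/s
a_max = ω²A = 11.54²×0.194 = 25.83 m/s²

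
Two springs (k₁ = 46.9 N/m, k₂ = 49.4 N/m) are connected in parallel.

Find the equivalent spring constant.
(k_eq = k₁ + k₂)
k_eq = k₁ + k₂ = 46.9 + 49.4 = 96.3 N/m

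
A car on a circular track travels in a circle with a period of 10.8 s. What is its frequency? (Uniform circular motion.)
f = 1/T = 1/10.8 = 0.0926 Hz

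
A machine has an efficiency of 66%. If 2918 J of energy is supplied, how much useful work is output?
W_out = η × W_in = 0.66 × 2918 = 1925.9 J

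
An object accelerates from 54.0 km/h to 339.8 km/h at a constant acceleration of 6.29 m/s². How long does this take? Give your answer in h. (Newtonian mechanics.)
t = (v - v₀)/a (with unit conversion) = 0.003506 h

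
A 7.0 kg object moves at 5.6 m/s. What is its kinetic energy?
KE = ½mv² = ½×7.0×5.6² = 109.76 J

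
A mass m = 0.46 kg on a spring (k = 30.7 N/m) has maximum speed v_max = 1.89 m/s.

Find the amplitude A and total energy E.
½mv²_max = ½kA² → A = v_max√(m/k) = 1.89×√(0.46/30.7) = 0.2314 m = 23.14 cm
E = ½mv²_max = ½×0.46×1.89² = 0.8216 J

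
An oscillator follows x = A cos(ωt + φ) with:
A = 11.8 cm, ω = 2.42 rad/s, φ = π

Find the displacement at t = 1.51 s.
x = A cos(ωt + φ) = 11.8×cos(2.42×1.51 + π) = 10.28 cm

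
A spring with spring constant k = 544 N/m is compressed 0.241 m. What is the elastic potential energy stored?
PE = ½kx² = ½×544×0.241² = 15.8 J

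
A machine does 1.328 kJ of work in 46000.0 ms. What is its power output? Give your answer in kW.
P = W/t = 1328 J / 46 s = 28.87 W = 0.02887 kW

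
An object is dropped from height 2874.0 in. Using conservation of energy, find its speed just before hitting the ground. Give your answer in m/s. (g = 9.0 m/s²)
mgh = ½mv² → v = √(2gh) = √(2×9.0×73) = 36.25 m/s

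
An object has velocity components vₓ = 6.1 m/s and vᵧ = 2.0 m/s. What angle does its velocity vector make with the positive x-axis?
θ = arctan(vᵧ/vₓ) = arctan(2.0/6.1) = 18.15°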